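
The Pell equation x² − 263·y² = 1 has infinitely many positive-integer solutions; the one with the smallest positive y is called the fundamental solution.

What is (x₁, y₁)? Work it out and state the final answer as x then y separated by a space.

139128 8579

d=263: √d = [16; 4,1,1,1,1,15,1,1,1,1,4,32] (ℓ=12, even), read p_11/q_11
k=0  a_k=16  p_k/q_k = 16/1
k=1  a_k=4  p_k/q_k = 65/4
…
k=3  a_k=1  p_k/q_k = 146/9
k=4  a_k=1  p_k/q_k = 227/14
…
k=8  a_k=1  p_k/q_k = 12017/741
k=9  a_k=1  p_k/q_k = 18212/1123
k=10  a_k=1  p_k/q_k = 30229/1864
k=11  a_k=4  p_k/q_k = 139128/8579
→ (139128, 8579).  Check: 139128²=19356600384, 263·8579²=19356600383, difference 1.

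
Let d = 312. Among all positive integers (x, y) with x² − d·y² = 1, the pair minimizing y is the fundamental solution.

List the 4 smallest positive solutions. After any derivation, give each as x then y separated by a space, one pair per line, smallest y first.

53 3
5617 318
595349 33705
63101377 3572412

d=312: √d = [17; 1,1,1,34] (ℓ=4, even), read p_3/q_3
i=0: a=17 ⇒ p=17, q=1
i=1: a=1 ⇒ p=18, q=1
i=2: a=1 ⇒ p=35, q=2
i=3: a=1 ⇒ p=53, q=3
fundamental: x₁=53, y₁=3  (since 2809 − 312·9 = 1)
n=2: (53,3)∘(53,3) = (53·53+312·3·3, 53·3+3·53) = (5617,318)
n=3: (5617,318)∘(53,3) = (53·5617+312·3·318, 53·318+3·5617) = (595349,33705)
n=4: (595349,33705)∘(53,3) = (53·595349+312·3·33705, 53·33705+3·595349) = (63101377,3572412)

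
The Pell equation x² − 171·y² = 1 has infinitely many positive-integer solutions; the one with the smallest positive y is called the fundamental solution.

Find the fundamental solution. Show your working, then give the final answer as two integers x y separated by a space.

170 13

√171 → a₀=13, period (13,26); ℓ=2 even so k=1
a_0=13:  p_0=13·1+0=13,  q_0=13·0+1=1
a_1=13:  p_1=13·13+1=170,  q_1=13·1+0=13
fundamental: x₁=170, y₁=13  (since 28900 − 171·169 = 1)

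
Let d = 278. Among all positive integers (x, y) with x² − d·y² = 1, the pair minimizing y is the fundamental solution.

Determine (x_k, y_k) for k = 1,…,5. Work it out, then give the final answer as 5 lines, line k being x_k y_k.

2501 150
12510001 750300
62575022501 3753000450
313000250040001 18772507500600
1565627188125062501 93900078765000750

√278 = [16; 1,2,16,2,1,32, …], period ℓ=6 (even) → k=5
a_0=16:  p_0=16·1+0=16,  q_0=16·0+1=1
a_1=1:  p_1=1·16+1=17,  q_1=1·1+0=1
a_2=2:  p_2=2·17+16=50,  q_2=2·1+1=3
a_3=16:  p_3=16·50+17=817,  q_3=16·3+1=49
a_4=2:  p_4=2·817+50=1684,  q_4=2·49+3=101
a_5=1:  p_5=1·1684+817=2501,  q_5=1·101+49=150
→ (2501, 150).  Check: 2501²=6255001, 278·150²=6255000, difference 1.
n=2: (2501,150)∘(2501,150) = (2501·2501+278·150·150, 2501·150+150·2501) = (12510001,750300)
n=3: (12510001,750300)∘(2501,150) = (2501·12510001+278·150·750300, 2501·750300+150·12510001) = (62575022501,3753000450)
n=4: (62575022501,3753000450)∘(2501,150) = (2501·62575022501+278·150·3753000450, 2501·3753000450+150·62575022501) = (313000250040001,18772507500600)
n=5: (313000250040001,18772507500600)∘(2501,150) = (2501·313000250040001+278·150·18772507500600, 2501·18772507500600+150·313000250040001) = (1565627188125062501,93900078765000750)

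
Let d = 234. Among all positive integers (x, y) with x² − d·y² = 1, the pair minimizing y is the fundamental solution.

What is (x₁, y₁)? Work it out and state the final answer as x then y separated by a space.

d=234: √d = [15; 3,2,1,2,1,2,3,30] (ℓ=8, even), read p_7/q_7
k=0  a_k=15  p_k/q_k = 15/1
k=1  a_k=3  p_k/q_k = 46/3
…
k=3  a_k=1  p_k/q_k = 153/10
…
k=6  a_k=2  p_k/q_k = 1545/101
k=7  a_k=3  p_k/q_k = 5201/340
fundamental: x₁=5201, y₁=340  (since 27050401 − 234·115600 = 1)

5201 340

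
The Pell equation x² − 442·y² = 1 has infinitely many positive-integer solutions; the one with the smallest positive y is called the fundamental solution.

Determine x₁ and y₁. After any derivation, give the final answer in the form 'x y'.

√442 = [21; 42, …], period ℓ=1 (odd) → k=1
a_0=21:  p_0=21·1+0=21,  q_0=21·0+1=1
a_1=42:  p_1=42·21+1=883,  q_1=42·1+0=42
(x₁, y₁) = (883, 42);  883² − 442·42² = 1 ✓

883 42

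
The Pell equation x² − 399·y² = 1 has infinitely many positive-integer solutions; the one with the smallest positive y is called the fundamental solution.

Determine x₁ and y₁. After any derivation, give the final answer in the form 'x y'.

[19; 1,38] for √399; ℓ=2 ⇒ convergent index 1
i=0: a=19 ⇒ p=19, q=1
i=1: a=1 ⇒ p=20, q=1
fundamental: x₁=20, y₁=1  (since 400 − 399·1 = 1)

20 1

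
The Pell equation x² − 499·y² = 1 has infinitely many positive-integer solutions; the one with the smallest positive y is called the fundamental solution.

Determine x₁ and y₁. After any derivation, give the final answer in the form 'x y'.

4490 201

√499 = [22; 2,1,21,1,2,44, …], period ℓ=6 (even) → k=5
i=0: a=22 ⇒ p=22, q=1
…
i=2: a=1 ⇒ p=67, q=3
…
i=4: a=1 ⇒ p=1519, q=68
i=5: a=2 ⇒ p=4490, q=201
→ (4490, 201).  Check: 4490²=20160100, 499·201²=20160099, difference 1.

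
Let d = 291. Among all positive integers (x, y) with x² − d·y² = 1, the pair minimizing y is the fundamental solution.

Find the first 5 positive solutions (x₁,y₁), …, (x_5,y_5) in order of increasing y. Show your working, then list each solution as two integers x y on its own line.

√291 = [17; 17,34, …], period ℓ=2 (even) → k=1
step 0: (17, 1)  from 17·(1,0) + (0,1)
step 1: (290, 17)  from 17·(17,1) + (1,0)
→ (290, 17).  Check: 290²=84100, 291·17²=84099, difference 1.
(x_2, y_2) = (290·290 + 291·17·17, 290·17 + 17·290) = (168199, 9860)
(x_3, y_3) = (290·168199 + 291·17·9860, 290·9860 + 17·168199) = (97555130, 5718783)
(x_4, y_4) = (290·97555130 + 291·17·5718783, 290·5718783 + 17·97555130) = (56581807201, 3316884280)
(x_5, y_5) = (290·56581807201 + 291·17·3316884280, 290·3316884280 + 17·56581807201) = (32817350621450, 1923787163617)

290 17
168199 9860
97555130 5718783
56581807201 3316884280
32817350621450 1923787163617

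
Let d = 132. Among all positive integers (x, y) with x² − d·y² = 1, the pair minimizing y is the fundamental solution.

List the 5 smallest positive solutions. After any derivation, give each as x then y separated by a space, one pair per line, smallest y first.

23 2
1057 92
48599 4230
2234497 194488
102738263 8942218

√132 → a₀=11, period (2,22); ℓ=2 even so k=1
step 0: (11, 1)  from 11·(1,0) + (0,1)
step 1: (23, 2)  from 2·(11,1) + (1,0)
(x₁, y₁) = (23, 2);  23² − 132·2² = 1 ✓
k=2:  x_2 = 23·23+132·2·2 = 1057,  y_2 = 23·2+2·23 = 92
k=3:  x_3 = 23·1057+132·2·92 = 48599,  y_3 = 23·92+2·1057 = 4230
k=4:  x_4 = 23·48599+132·2·4230 = 2234497,  y_4 = 23·4230+2·48599 = 194488
k=5:  x_5 = 23·2234497+132·2·194488 = 102738263,  y_5 = 23·194488+2·2234497 = 8942218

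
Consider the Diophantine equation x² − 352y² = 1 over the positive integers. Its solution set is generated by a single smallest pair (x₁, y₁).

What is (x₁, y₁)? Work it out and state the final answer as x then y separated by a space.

[18; 1,3,5,9,5,3,1,36] for √352; ℓ=8 ⇒ convergent index 7
k=0  a_k=18  p_k/q_k = 18/1
k=1  a_k=1  p_k/q_k = 19/1
…
k=6  a_k=3  p_k/q_k = 59118/3151
k=7  a_k=1  p_k/q_k = 77617/4137
fundamental: x₁=77617, y₁=4137  (since 6024398689 − 352·17114769 = 1)

77617 4137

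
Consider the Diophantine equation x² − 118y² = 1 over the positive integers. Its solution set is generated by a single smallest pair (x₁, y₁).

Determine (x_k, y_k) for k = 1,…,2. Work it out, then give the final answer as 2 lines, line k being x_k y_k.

d=118: √d = [10; 1,6,3,2,10,2,3,6,1,20] (ℓ=10, even), read p_9/q_9
step 0: (10, 1)  from 10·(1,0) + (0,1)
…
step 5: (5779, 532)  from 10·(554,51) + (239,22)
…
step 8: (264802, 24377)  from 6·(42115,3877) + (12112,1115)
step 9: (306917, 28254)  from 1·(264802,24377) + (42115,3877)
→ (306917, 28254).  Check: 306917²=94198044889, 118·28254²=94198044888, difference 1.
(x_2, y_2) = (306917·306917 + 118·28254·28254, 306917·28254 + 28254·306917) = (188396089777, 17343265836)

306917 28254
188396089777 17343265836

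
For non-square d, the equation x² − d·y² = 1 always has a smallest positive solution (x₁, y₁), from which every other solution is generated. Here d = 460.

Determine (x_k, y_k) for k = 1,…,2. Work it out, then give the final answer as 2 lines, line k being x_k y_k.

2535751 118230
12860066268001 599603681460

√460 → a₀=21, period (2,4,3,1,2,10,2,1,3,4,2,42); ℓ=12 even so k=11
k=0  a_k=21  p_k/q_k = 21/1
k=1  a_k=2  p_k/q_k = 43/2
…
k=4  a_k=1  p_k/q_k = 815/38
k=5  a_k=2  p_k/q_k = 2252/105
k=6  a_k=10  p_k/q_k = 23335/1088
k=7  a_k=2  p_k/q_k = 48922/2281
k=8  a_k=1  p_k/q_k = 72257/3369
k=9  a_k=3  p_k/q_k = 265693/12388
k=10  a_k=4  p_k/q_k = 1135029/52921
k=11  a_k=2  p_k/q_k = 2535751/118230
(x₁, y₁) = (2535751, 118230);  2535751² − 460·118230² = 1 ✓
(x_2, y_2) = (2535751·2535751 + 460·118230·118230, 2535751·118230 + 118230·2535751) = (12860066268001, 599603681460)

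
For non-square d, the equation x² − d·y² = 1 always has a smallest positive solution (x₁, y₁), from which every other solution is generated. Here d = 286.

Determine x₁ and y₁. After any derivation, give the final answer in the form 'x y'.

561835 33222

[16; 1,10,3,3,2,3,3,10,1,32] for √286; ℓ=10 ⇒ convergent index 9
k=0  a_k=16  p_k/q_k = 16/1
k=1  a_k=1  p_k/q_k = 17/1
…
k=5  a_k=2  p_k/q_k = 4397/260
k=6  a_k=3  p_k/q_k = 15102/893
k=7  a_k=3  p_k/q_k = 49703/2939
k=8  a_k=10  p_k/q_k = 512132/30283
k=9  a_k=1  p_k/q_k = 561835/33222
(x₁, y₁) = (561835, 33222);  561835² − 286·33222² = 1 ✓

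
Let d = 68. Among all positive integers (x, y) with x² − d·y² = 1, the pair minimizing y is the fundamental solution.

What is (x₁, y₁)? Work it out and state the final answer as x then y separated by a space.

√68 = [8; 4,16, …], period ℓ=2 (even) → k=1
a_0=8:  p_0=8·1+0=8,  q_0=8·0+1=1
a_1=4:  p_1=4·8+1=33,  q_1=4·1+0=4
→ (33, 4).  Check: 33²=1089, 68·4²=1088, difference 1.

33 4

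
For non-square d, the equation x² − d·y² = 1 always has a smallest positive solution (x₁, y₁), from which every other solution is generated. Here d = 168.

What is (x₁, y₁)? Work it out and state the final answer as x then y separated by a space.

13 1

d=168: √d = [12; 1,24] (ℓ=2, even), read p_1/q_1
step 0: (12, 1)  from 12·(1,0) + (0,1)
step 1: (13, 1)  from 1·(12,1) + (1,0)
fundamental: x₁=13, y₁=1  (since 169 − 168·1 = 1)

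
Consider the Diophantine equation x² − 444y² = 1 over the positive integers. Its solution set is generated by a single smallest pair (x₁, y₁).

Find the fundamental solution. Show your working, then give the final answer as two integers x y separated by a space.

√444 = [21; 14,42, …], period ℓ=2 (even) → k=1
i=0: a=21 ⇒ p=21, q=1
i=1: a=14 ⇒ p=295, q=14
fundamental: x₁=295, y₁=14  (since 87025 − 444·196 = 1)

295 14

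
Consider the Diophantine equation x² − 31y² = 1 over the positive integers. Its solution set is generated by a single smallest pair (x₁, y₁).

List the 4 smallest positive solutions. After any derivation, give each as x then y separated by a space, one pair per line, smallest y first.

1520 273
4620799 829920
14047227440 2522956527
42703566796801 7669787012160

√31 = [5; 1,1,3,5,3,1,1,10, …], period ℓ=8 (even) → k=7
a_0=5:  p_0=5·1+0=5,  q_0=5·0+1=1
a_1=1:  p_1=1·5+1=6,  q_1=1·1+0=1
…
a_3=3:  p_3=3·11+6=39,  q_3=3·2+1=7
a_4=5:  p_4=5·39+11=206,  q_4=5·7+2=37
…
a_6=1:  p_6=1·657+206=863,  q_6=1·118+37=155
a_7=1:  p_7=1·863+657=1520,  q_7=1·155+118=273
(x₁, y₁) = (1520, 273);  1520² − 31·273² = 1 ✓
(x_2, y_2) = (1520·1520 + 31·273·273, 1520·273 + 273·1520) = (4620799, 829920)
(x_3, y_3) = (1520·4620799 + 31·273·829920, 1520·829920 + 273·4620799) = (14047227440, 2522956527)
(x_4, y_4) = (1520·14047227440 + 31·273·2522956527, 1520·2522956527 + 273·14047227440) = (42703566796801, 7669787012160)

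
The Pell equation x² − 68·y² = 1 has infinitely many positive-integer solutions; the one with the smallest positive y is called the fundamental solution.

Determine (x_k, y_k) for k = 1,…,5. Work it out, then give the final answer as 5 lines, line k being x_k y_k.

√68 = [8; 4,16, …], period ℓ=2 (even) → k=1
a_0=8:  p_0=8·1+0=8,  q_0=8·0+1=1
a_1=4:  p_1=4·8+1=33,  q_1=4·1+0=4
→ (33, 4).  Check: 33²=1089, 68·4²=1088, difference 1.
k=2:  x_2 = 33·33+68·4·4 = 2177,  y_2 = 33·4+4·33 = 264
k=3:  x_3 = 33·2177+68·4·264 = 143649,  y_3 = 33·264+4·2177 = 17420
k=4:  x_4 = 33·143649+68·4·17420 = 9478657,  y_4 = 33·17420+4·143649 = 1149456
k=5:  x_5 = 33·9478657+68·4·1149456 = 625447713,  y_5 = 33·1149456+4·9478657 = 75846676

33 4
2177 264
143649 17420
9478657 1149456
625447713 75846676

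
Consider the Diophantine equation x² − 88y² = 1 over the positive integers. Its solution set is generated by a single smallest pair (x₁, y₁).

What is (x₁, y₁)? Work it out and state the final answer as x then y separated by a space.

197 21

d=88: √d = [9; 2,1,1,1,2,18] (ℓ=6, even), read p_5/q_5
step 0: (9, 1)  from 9·(1,0) + (0,1)
step 1: (19, 2)  from 2·(9,1) + (1,0)
step 2: (28, 3)  from 1·(19,2) + (9,1)
…
step 4: (75, 8)  from 1·(47,5) + (28,3)
step 5: (197, 21)  from 2·(75,8) + (47,5)
(x₁, y₁) = (197, 21);  197² − 88·21² = 1 ✓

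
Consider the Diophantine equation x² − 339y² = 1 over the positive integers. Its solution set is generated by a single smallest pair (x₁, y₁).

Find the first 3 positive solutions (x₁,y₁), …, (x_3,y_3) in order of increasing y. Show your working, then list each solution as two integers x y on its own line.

97970 5321
19196241799 1042596740
3761311617998090 204286405230279

[18; 2,2,2,1,17,1,2,2,2,36] for √339; ℓ=10 ⇒ convergent index 9
i=0: a=18 ⇒ p=18, q=1
i=1: a=2 ⇒ p=37, q=2
i=2: a=2 ⇒ p=92, q=5
i=3: a=2 ⇒ p=221, q=12
i=4: a=1 ⇒ p=313, q=17
…
i=6: a=1 ⇒ p=5855, q=318
…
i=8: a=2 ⇒ p=40359, q=2192
i=9: a=2 ⇒ p=97970, q=5321
→ (97970, 5321).  Check: 97970²=9598120900, 339·5321²=9598120899, difference 1.
n=2: (97970,5321)∘(97970,5321) = (97970·97970+339·5321·5321, 97970·5321+5321·97970) = (19196241799,1042596740)
n=3: (19196241799,1042596740)∘(97970,5321) = (97970·19196241799+339·5321·1042596740, 97970·1042596740+5321·19196241799) = (3761311617998090,204286405230279)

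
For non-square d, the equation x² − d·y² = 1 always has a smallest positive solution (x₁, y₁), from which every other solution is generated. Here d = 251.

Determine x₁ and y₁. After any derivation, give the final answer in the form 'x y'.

3674890 231957

[15; 1,5,2,1,2,…,5,1,30] for √251; ℓ=14 ⇒ convergent index 13
i=0: a=15 ⇒ p=15, q=1
…
i=4: a=1 ⇒ p=301, q=19
i=5: a=2 ⇒ p=808, q=51
…
i=12: a=5 ⇒ p=3097857, q=195535
i=13: a=1 ⇒ p=3674890, q=231957
fundamental: x₁=3674890, y₁=231957  (since 13504816512100 − 251·53804049849 = 1)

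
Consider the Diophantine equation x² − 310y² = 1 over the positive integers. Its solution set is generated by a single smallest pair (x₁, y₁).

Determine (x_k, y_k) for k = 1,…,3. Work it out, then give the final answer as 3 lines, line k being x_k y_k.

d=310: √d = [17; 1,1,1,1,5,…,1,1,34] (ℓ=16, even), read p_15/q_15
step 0: (17, 1)  from 17·(1,0) + (0,1)
…
step 8: (5687, 323)  from 2·(2060,117) + (1567,89)
…
step 10: (28928, 1643)  from 3·(7747,440) + (5687,323)
step 11: (152387, 8655)  from 5·(28928,1643) + (7747,440)
…
step 13: (333702, 18953)  from 1·(181315,10298) + (152387,8655)
step 14: (515017, 29251)  from 1·(333702,18953) + (181315,10298)
step 15: (848719, 48204)  from 1·(515017,29251) + (333702,18953)
(x₁, y₁) = (848719, 48204);  848719² − 310·48204² = 1 ✓
(848719+48204√310)^2 = 1440647881921 + 81823301352√310
(848719+48204√310)^3 = 2445410459391369679 + 138889981000287972√310

848719 48204
1440647881921 81823301352
2445410459391369679 138889981000287972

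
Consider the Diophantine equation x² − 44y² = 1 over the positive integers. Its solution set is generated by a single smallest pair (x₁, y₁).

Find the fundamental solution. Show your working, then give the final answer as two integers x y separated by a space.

199 30

d=44: √d = [6; 1,1,1,2,1,1,1,12] (ℓ=8, even), read p_7/q_7
a_0=6:  p_0=6·1+0=6,  q_0=6·0+1=1
a_1=1:  p_1=1·6+1=7,  q_1=1·1+0=1
a_2=1:  p_2=1·7+6=13,  q_2=1·1+1=2
…
a_4=2:  p_4=2·20+13=53,  q_4=2·3+2=8
…
a_6=1:  p_6=1·73+53=126,  q_6=1·11+8=19
a_7=1:  p_7=1·126+73=199,  q_7=1·19+11=30
fundamental: x₁=199, y₁=30  (since 39601 − 44·900 = 1)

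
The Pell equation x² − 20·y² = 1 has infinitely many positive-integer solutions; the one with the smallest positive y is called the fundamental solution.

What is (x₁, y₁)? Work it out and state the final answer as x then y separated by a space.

9 2

√20 → a₀=4, period (2,8); ℓ=2 even so k=1
step 0: (4, 1)  from 4·(1,0) + (0,1)
step 1: (9, 2)  from 2·(4,1) + (1,0)
(x₁, y₁) = (9, 2);  9² − 20·2² = 1 ✓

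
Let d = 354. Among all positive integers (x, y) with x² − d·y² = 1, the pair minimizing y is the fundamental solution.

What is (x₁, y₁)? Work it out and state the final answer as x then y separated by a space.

258065 13716

[18; 1,4,2,2,18,2,2,4,1,36] for √354; ℓ=10 ⇒ convergent index 9
k=0  a_k=18  p_k/q_k = 18/1
k=1  a_k=1  p_k/q_k = 19/1
k=2  a_k=4  p_k/q_k = 94/5
k=3  a_k=2  p_k/q_k = 207/11
k=4  a_k=2  p_k/q_k = 508/27
k=5  a_k=18  p_k/q_k = 9351/497
k=6  a_k=2  p_k/q_k = 19210/1021
k=7  a_k=2  p_k/q_k = 47771/2539
k=8  a_k=4  p_k/q_k = 210294/11177
k=9  a_k=1  p_k/q_k = 258065/13716
fundamental: x₁=258065, y₁=13716  (since 66597544225 − 354·188128656 = 1)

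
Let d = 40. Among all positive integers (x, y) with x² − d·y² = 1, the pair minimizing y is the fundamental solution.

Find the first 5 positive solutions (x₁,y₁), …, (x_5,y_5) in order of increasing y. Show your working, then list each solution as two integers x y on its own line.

19 3
721 114
27379 4329
1039681 164388
39480499 6242415

√40 → a₀=6, period (3,12); ℓ=2 even so k=1
a_0=6:  p_0=6·1+0=6,  q_0=6·0+1=1
a_1=3:  p_1=3·6+1=19,  q_1=3·1+0=3
→ (19, 3).  Check: 19²=361, 40·3²=360, difference 1.
(x_2, y_2) = (19·19 + 40·3·3, 19·3 + 3·19) = (721, 114)
(x_3, y_3) = (19·721 + 40·3·114, 19·114 + 3·721) = (27379, 4329)
(x_4, y_4) = (19·27379 + 40·3·4329, 19·4329 + 3·27379) = (1039681, 164388)
(x_5, y_5) = (19·1039681 + 40·3·164388, 19·164388 + 3·1039681) = (39480499, 6242415)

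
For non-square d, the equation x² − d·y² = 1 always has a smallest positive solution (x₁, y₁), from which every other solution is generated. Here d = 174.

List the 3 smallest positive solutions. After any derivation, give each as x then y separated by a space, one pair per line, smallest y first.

1451 110
4210801 319220
12219743051 926376330

√174 → a₀=13, period (5,4,5,26); ℓ=4 even so k=3
step 0: (13, 1)  from 13·(1,0) + (0,1)
…
step 2: (277, 21)  from 4·(66,5) + (13,1)
step 3: (1451, 110)  from 5·(277,21) + (66,5)
(x₁, y₁) = (1451, 110);  1451² − 174·110² = 1 ✓
(x_2, y_2) = (1451·1451 + 174·110·110, 1451·110 + 110·1451) = (4210801, 319220)
(x_3, y_3) = (1451·4210801 + 174·110·319220, 1451·319220 + 110·4210801) = (12219743051, 926376330)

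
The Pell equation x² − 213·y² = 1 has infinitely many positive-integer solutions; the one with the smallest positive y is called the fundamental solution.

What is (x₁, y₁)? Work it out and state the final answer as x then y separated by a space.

194399 13320

[14; 1,1,2,6,1,8,1,6,2,1,1,28] for √213; ℓ=12 ⇒ convergent index 11
a_0=14:  p_0=14·1+0=14,  q_0=14·0+1=1
…
a_3=2:  p_3=2·29+15=73,  q_3=2·2+1=5
…
a_6=8:  p_6=8·540+467=4787,  q_6=8·37+32=328
…
a_10=1:  p_10=1·78825+36749=115574,  q_10=1·5401+2518=7919
a_11=1:  p_11=1·115574+78825=194399,  q_11=1·7919+5401=13320
(x₁, y₁) = (194399, 13320);  194399² − 213·13320² = 1 ✓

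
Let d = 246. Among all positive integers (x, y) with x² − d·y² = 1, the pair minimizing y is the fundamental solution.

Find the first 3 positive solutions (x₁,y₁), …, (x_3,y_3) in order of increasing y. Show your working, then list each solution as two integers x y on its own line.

d=246: √d = [15; 1,2,5,1,14,1,5,2,1,30] (ℓ=10, even), read p_9/q_9
k=0  a_k=15  p_k/q_k = 15/1
k=1  a_k=1  p_k/q_k = 16/1
k=2  a_k=2  p_k/q_k = 47/3
k=3  a_k=5  p_k/q_k = 251/16
…
k=8  a_k=2  p_k/q_k = 60777/3875
k=9  a_k=1  p_k/q_k = 88805/5662
(x₁, y₁) = (88805, 5662);  88805² − 246·5662² = 1 ✓
n=2: (88805,5662)∘(88805,5662) = (88805·88805+246·5662·5662, 88805·5662+5662·88805) = (15772656049,1005627820)
n=3: (15772656049,1005627820)∘(88805,5662) = (88805·15772656049+246·5662·1005627820, 88805·1005627820+5662·15772656049) = (2801381440774085,178609557104538)

88805 5662
15772656049 1005627820
2801381440774085 178609557104538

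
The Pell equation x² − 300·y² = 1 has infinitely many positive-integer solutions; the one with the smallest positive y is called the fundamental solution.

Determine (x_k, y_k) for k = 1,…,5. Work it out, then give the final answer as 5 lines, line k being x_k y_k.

1351 78
3650401 210756
9863382151 569462634
26650854921601 1538687826312
72010600134783751 4157533937232390

d=300: √d = [17; 3,8,3,34] (ℓ=4, even), read p_3/q_3
step 0: (17, 1)  from 17·(1,0) + (0,1)
…
step 2: (433, 25)  from 8·(52,3) + (17,1)
step 3: (1351, 78)  from 3·(433,25) + (52,3)
fundamental: x₁=1351, y₁=78  (since 1825201 − 300·6084 = 1)
k=2:  x_2 = 1351·1351+300·78·78 = 3650401,  y_2 = 1351·78+78·1351 = 210756
k=3:  x_3 = 1351·3650401+300·78·210756 = 9863382151,  y_3 = 1351·210756+78·3650401 = 569462634
k=4:  x_4 = 1351·9863382151+300·78·569462634 = 26650854921601,  y_4 = 1351·569462634+78·9863382151 = 1538687826312
k=5:  x_5 = 1351·26650854921601+300·78·1538687826312 = 72010600134783751,  y_5 = 1351·1538687826312+78·26650854921601 = 4157533937232390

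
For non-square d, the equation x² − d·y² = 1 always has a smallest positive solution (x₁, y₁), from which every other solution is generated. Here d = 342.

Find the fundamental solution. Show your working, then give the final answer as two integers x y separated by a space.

[18; 2,36] for √342; ℓ=2 ⇒ convergent index 1
i=0: a=18 ⇒ p=18, q=1
i=1: a=2 ⇒ p=37, q=2
(x₁, y₁) = (37, 2);  37² − 342·2² = 1 ✓

37 2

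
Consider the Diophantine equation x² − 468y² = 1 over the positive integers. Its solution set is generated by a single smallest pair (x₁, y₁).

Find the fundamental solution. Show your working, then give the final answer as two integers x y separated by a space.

√468 = [21; 1,1,1,2,1,1,1,42, …], period ℓ=8 (even) → k=7
a_0=21:  p_0=21·1+0=21,  q_0=21·0+1=1
…
a_3=1:  p_3=1·43+22=65,  q_3=1·2+1=3
a_4=2:  p_4=2·65+43=173,  q_4=2·3+2=8
…
a_6=1:  p_6=1·238+173=411,  q_6=1·11+8=19
a_7=1:  p_7=1·411+238=649,  q_7=1·19+11=30
fundamental: x₁=649, y₁=30  (since 421201 − 468·900 = 1)

649 30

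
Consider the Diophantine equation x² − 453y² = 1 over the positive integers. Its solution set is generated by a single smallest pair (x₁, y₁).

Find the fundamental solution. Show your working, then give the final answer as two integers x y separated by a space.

d=453: √d = [21; 3,1,1,10,14,10,1,1,3,42] (ℓ=10, even), read p_9/q_9
step 0: (21, 1)  from 21·(1,0) + (0,1)
…
step 5: (22199, 1043)  from 14·(1575,74) + (149,7)
step 6: (223565, 10504)  from 10·(22199,1043) + (1575,74)
step 7: (245764, 11547)  from 1·(223565,10504) + (22199,1043)
step 8: (469329, 22051)  from 1·(245764,11547) + (223565,10504)
step 9: (1653751, 77700)  from 3·(469329,22051) + (245764,11547)
fundamental: x₁=1653751, y₁=77700  (since 2734892370001 − 453·6037290000 = 1)

1653751 77700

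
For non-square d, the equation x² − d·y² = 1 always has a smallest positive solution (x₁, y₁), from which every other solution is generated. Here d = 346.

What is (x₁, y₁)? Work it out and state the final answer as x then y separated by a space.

√346 → a₀=18, period (1,1,1,1,36); ℓ=5 odd so k=9
i=0: a=18 ⇒ p=18, q=1
…
i=2: a=1 ⇒ p=37, q=2
…
i=4: a=1 ⇒ p=93, q=5
…
i=7: a=1 ⇒ p=6901, q=371
i=8: a=1 ⇒ p=10398, q=559
i=9: a=1 ⇒ p=17299, q=930
fundamental: x₁=17299, y₁=930  (since 299255401 − 346·864900 = 1)

17299 930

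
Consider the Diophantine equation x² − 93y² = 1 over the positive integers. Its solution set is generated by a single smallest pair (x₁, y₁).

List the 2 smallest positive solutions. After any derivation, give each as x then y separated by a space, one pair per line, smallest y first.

d=93: √d = [9; 1,1,1,4,6,4,1,1,1,18] (ℓ=10, even), read p_9/q_9
i=0: a=9 ⇒ p=9, q=1
…
i=3: a=1 ⇒ p=29, q=3
…
i=5: a=6 ⇒ p=839, q=87
…
i=7: a=1 ⇒ p=4330, q=449
i=8: a=1 ⇒ p=7821, q=811
i=9: a=1 ⇒ p=12151, q=1260
(x₁, y₁) = (12151, 1260);  12151² − 93·1260² = 1 ✓
n=2: (12151,1260)∘(12151,1260) = (12151·12151+93·1260·1260, 12151·1260+1260·12151) = (295293601,30620520)

12151 1260
295293601 30620520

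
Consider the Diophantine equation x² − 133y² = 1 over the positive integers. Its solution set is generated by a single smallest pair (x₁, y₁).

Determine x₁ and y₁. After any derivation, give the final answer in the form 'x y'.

2588599 224460

√133 = [11; 1,1,7,5,1,…,1,1,22, …], period ℓ=16 (even) → k=15
a_0=11:  p_0=11·1+0=11,  q_0=11·0+1=1
a_1=1:  p_1=1·11+1=12,  q_1=1·1+0=1
…
a_4=5:  p_4=5·173+23=888,  q_4=5·15+2=77
…
a_7=1:  p_7=1·1949+1061=3010,  q_7=1·169+92=261
a_8=2:  p_8=2·3010+1949=7969,  q_8=2·261+169=691
…
a_10=1:  p_10=1·10979+7969=18948,  q_10=1·952+691=1643
a_11=1:  p_11=1·18948+10979=29927,  q_11=1·1643+952=2595
a_12=5:  p_12=5·29927+18948=168583,  q_12=5·2595+1643=14618
…
a_14=1:  p_14=1·1210008+168583=1378591,  q_14=1·104921+14618=119539
a_15=1:  p_15=1·1378591+1210008=2588599,  q_15=1·119539+104921=224460
(x₁, y₁) = (2588599, 224460);  2588599² − 133·224460² = 1 ✓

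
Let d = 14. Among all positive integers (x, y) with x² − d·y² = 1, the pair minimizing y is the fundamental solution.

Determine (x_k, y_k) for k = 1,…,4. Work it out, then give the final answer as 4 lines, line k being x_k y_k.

15 4
449 120
13455 3596
403201 107760

[3; 1,2,1,6] for √14; ℓ=4 ⇒ convergent index 3
step 0: (3, 1)  from 3·(1,0) + (0,1)
…
step 2: (11, 3)  from 2·(4,1) + (3,1)
step 3: (15, 4)  from 1·(11,3) + (4,1)
(x₁, y₁) = (15, 4);  15² − 14·4² = 1 ✓
(15+4√14)^2 = 449 + 120√14
(15+4√14)^3 = 13455 + 3596√14
(15+4√14)^4 = 403201 + 107760√14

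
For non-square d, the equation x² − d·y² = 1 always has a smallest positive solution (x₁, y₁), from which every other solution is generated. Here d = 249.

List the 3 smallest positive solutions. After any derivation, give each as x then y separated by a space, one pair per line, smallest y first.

[15; 1,3,1,1,5,…,3,1,30] for √249; ℓ=16 ⇒ convergent index 15
k=0  a_k=15  p_k/q_k = 15/1
k=1  a_k=1  p_k/q_k = 16/1
k=2  a_k=3  p_k/q_k = 63/4
k=3  a_k=1  p_k/q_k = 79/5
k=4  a_k=1  p_k/q_k = 142/9
…
k=7  a_k=3  p_k/q_k = 3582/227
k=8  a_k=10  p_k/q_k = 36751/2329
…
k=10  a_k=1  p_k/q_k = 150586/9543
k=11  a_k=5  p_k/q_k = 866765/54929
k=12  a_k=1  p_k/q_k = 1017351/64472
k=13  a_k=1  p_k/q_k = 1884116/119401
k=14  a_k=3  p_k/q_k = 6669699/422675
k=15  a_k=1  p_k/q_k = 8553815/542076
(x₁, y₁) = (8553815, 542076);  8553815² − 249·542076² = 1 ✓
k=2:  x_2 = 8553815·8553815+249·542076·542076 = 146335502108449,  y_2 = 8553815·542076+542076·8553815 = 9273635639880
k=3:  x_3 = 8553815·146335502108449+249·542076·9273635639880 = 2503453625935556812055,  y_3 = 8553815·9273635639880+542076·146335502108449 = 158649927281879742324

8553815 542076
146335502108449 9273635639880
2503453625935556812055 158649927281879742324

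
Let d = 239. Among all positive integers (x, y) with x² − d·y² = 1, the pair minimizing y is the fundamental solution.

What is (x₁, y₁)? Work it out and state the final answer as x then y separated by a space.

6195120 400729

[15; 2,5,1,2,4,15,4,2,1,5,2,30] for √239; ℓ=12 ⇒ convergent index 11
i=0: a=15 ⇒ p=15, q=1
i=1: a=2 ⇒ p=31, q=2
i=2: a=5 ⇒ p=170, q=11
i=3: a=1 ⇒ p=201, q=13
…
i=5: a=4 ⇒ p=2489, q=161
i=6: a=15 ⇒ p=37907, q=2452
i=7: a=4 ⇒ p=154117, q=9969
i=8: a=2 ⇒ p=346141, q=22390
i=9: a=1 ⇒ p=500258, q=32359
i=10: a=5 ⇒ p=2847431, q=184185
i=11: a=2 ⇒ p=6195120, q=400729
→ (6195120, 400729).  Check: 6195120²=38379511814400, 239·400729²=38379511814399, difference 1.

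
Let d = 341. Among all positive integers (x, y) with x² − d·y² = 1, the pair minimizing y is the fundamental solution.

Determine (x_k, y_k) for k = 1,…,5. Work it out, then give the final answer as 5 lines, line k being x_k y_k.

√341 → a₀=18, period (2,6,1,8,2,…,6,2,36); ℓ=14 even so k=13
i=0: a=18 ⇒ p=18, q=1
i=1: a=2 ⇒ p=37, q=2
i=2: a=6 ⇒ p=240, q=13
i=3: a=1 ⇒ p=277, q=15
i=4: a=8 ⇒ p=2456, q=133
i=5: a=2 ⇒ p=5189, q=281
i=6: a=1 ⇒ p=7645, q=414
…
i=8: a=1 ⇒ p=28124, q=1523
…
i=10: a=8 ⇒ p=641940, q=34763
…
i=12: a=6 ⇒ p=4953942, q=268271
i=13: a=2 ⇒ p=10626551, q=575460
(x₁, y₁) = (10626551, 575460);  10626551² − 341·575460² = 1 ✓
(10626551+575460√341)^2 = 225847172311201 + 12230310076920√341
(10626551+575460√341)^3 = 4799952989541519968951 + 259932027556408030380√341
(10626551+575460√341)^4 = 102013890481930631287980124801 + 5524361894723138392975161840√341
(10626551+575460√341)^5 = 2168111619829296063734843424848413751 + 117409826833463862093989641643997300√341

10626551 575460
225847172311201 12230310076920
4799952989541519968951 259932027556408030380
102013890481930631287980124801 5524361894723138392975161840
2168111619829296063734843424848413751 117409826833463862093989641643997300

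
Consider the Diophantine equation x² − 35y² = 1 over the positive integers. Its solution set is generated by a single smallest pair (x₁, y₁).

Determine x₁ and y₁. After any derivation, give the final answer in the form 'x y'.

√35 = [5; 1,10, …], period ℓ=2 (even) → k=1
k=0  a_k=5  p_k/q_k = 5/1
k=1  a_k=1  p_k/q_k = 6/1
fundamental: x₁=6, y₁=1  (since 36 − 35·1 = 1)

6 1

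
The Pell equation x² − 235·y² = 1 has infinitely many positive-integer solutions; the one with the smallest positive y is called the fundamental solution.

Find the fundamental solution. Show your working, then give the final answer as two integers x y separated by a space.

46 3

d=235: √d = [15; 3,30] (ℓ=2, even), read p_1/q_1
step 0: (15, 1)  from 15·(1,0) + (0,1)
step 1: (46, 3)  from 3·(15,1) + (1,0)
(x₁, y₁) = (46, 3);  46² − 235·3² = 1 ✓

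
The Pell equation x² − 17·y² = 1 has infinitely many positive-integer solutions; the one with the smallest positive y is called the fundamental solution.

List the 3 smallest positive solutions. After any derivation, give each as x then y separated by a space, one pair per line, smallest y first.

√17 = [4; 8, …], period ℓ=1 (odd) → k=1
step 0: (4, 1)  from 4·(1,0) + (0,1)
step 1: (33, 8)  from 8·(4,1) + (1,0)
fundamental: x₁=33, y₁=8  (since 1089 − 17·64 = 1)
(x_2, y_2) = (33·33 + 17·8·8, 33·8 + 8·33) = (2177, 528)
(x_3, y_3) = (33·2177 + 17·8·528, 33·528 + 8·2177) = (143649, 34840)

33 8
2177 528
143649 34840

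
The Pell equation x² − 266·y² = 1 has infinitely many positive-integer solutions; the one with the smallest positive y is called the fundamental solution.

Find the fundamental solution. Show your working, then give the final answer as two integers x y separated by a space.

[16; 3,4,3,32] for √266; ℓ=4 ⇒ convergent index 3
a_0=16:  p_0=16·1+0=16,  q_0=16·0+1=1
…
a_2=4:  p_2=4·49+16=212,  q_2=4·3+1=13
a_3=3:  p_3=3·212+49=685,  q_3=3·13+3=42
fundamental: x₁=685, y₁=42  (since 469225 − 266·1764 = 1)

685 42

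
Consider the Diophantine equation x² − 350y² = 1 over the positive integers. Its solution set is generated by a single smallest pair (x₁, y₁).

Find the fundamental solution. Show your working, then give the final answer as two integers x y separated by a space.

449 24

√350 → a₀=18, period (1,2,2,2,1,36); ℓ=6 even so k=5
a_0=18:  p_0=18·1+0=18,  q_0=18·0+1=1
…
a_4=2:  p_4=2·131+56=318,  q_4=2·7+3=17
a_5=1:  p_5=1·318+131=449,  q_5=1·17+7=24
fundamental: x₁=449, y₁=24  (since 201601 − 350·576 = 1)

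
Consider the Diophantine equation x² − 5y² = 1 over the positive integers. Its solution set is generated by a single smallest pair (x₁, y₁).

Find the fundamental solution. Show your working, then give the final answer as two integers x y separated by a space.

[2; 4] for √5; ℓ=1 ⇒ convergent index 1
a_0=2:  p_0=2·1+0=2,  q_0=2·0+1=1
a_1=4:  p_1=4·2+1=9,  q_1=4·1+0=4
→ (9, 4).  Check: 9²=81, 5·4²=80, difference 1.

9 4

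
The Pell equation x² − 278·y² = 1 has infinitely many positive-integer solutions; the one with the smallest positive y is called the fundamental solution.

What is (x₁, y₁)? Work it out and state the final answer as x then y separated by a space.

d=278: √d = [16; 1,2,16,2,1,32] (ℓ=6, even), read p_5/q_5
i=0: a=16 ⇒ p=16, q=1
…
i=4: a=2 ⇒ p=1684, q=101
i=5: a=1 ⇒ p=2501, q=150
fundamental: x₁=2501, y₁=150  (since 6255001 − 278·22500 = 1)

2501 150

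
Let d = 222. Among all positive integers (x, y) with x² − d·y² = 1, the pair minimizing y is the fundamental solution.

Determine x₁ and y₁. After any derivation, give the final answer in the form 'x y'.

d=222: √d = [14; 1,8,1,28] (ℓ=4, even), read p_3/q_3
step 0: (14, 1)  from 14·(1,0) + (0,1)
step 1: (15, 1)  from 1·(14,1) + (1,0)
step 2: (134, 9)  from 8·(15,1) + (14,1)
step 3: (149, 10)  from 1·(134,9) + (15,1)
(x₁, y₁) = (149, 10);  149² − 222·10² = 1 ✓

149 10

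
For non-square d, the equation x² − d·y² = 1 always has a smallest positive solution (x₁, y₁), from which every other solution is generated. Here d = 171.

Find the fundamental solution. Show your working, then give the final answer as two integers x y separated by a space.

d=171: √d = [13; 13,26] (ℓ=2, even), read p_1/q_1
k=0  a_k=13  p_k/q_k = 13/1
k=1  a_k=13  p_k/q_k = 170/13
→ (170, 13).  Check: 170²=28900, 171·13²=28899, difference 1.

170 13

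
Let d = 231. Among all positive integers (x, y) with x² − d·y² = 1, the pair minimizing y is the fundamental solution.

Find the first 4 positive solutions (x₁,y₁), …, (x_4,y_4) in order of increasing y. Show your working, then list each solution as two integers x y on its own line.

[15; 5,30] for √231; ℓ=2 ⇒ convergent index 1
k=0  a_k=15  p_k/q_k = 15/1
k=1  a_k=5  p_k/q_k = 76/5
(x₁, y₁) = (76, 5);  76² − 231·5² = 1 ✓
k=2:  x_2 = 76·76+231·5·5 = 11551,  y_2 = 76·5+5·76 = 760
k=3:  x_3 = 76·11551+231·5·760 = 1755676,  y_3 = 76·760+5·11551 = 115515
k=4:  x_4 = 76·1755676+231·5·115515 = 266851201,  y_4 = 76·115515+5·1755676 = 17557520

76 5
11551 760
1755676 115515
266851201 17557520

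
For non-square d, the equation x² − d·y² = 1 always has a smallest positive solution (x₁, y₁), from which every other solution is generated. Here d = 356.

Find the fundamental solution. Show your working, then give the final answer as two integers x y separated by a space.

[18; 1,6,1,1,2,…,6,1,36] for √356; ℓ=14 ⇒ convergent index 13
a_0=18:  p_0=18·1+0=18,  q_0=18·0+1=1
a_1=1:  p_1=1·18+1=19,  q_1=1·1+0=1
a_2=6:  p_2=6·19+18=132,  q_2=6·1+1=7
a_3=1:  p_3=1·132+19=151,  q_3=1·7+1=8
a_4=1:  p_4=1·151+132=283,  q_4=1·8+7=15
a_5=2:  p_5=2·283+151=717,  q_5=2·15+8=38
a_6=1:  p_6=1·717+283=1000,  q_6=1·38+15=53
a_7=8:  p_7=8·1000+717=8717,  q_7=8·53+38=462
…
a_9=2:  p_9=2·9717+8717=28151,  q_9=2·515+462=1492
…
a_11=1:  p_11=1·37868+28151=66019,  q_11=1·2007+1492=3499
a_12=6:  p_12=6·66019+37868=433982,  q_12=6·3499+2007=23001
a_13=1:  p_13=1·433982+66019=500001,  q_13=1·23001+3499=26500
fundamental: x₁=500001, y₁=26500  (since 250001000001 − 356·702250000 = 1)

500001 26500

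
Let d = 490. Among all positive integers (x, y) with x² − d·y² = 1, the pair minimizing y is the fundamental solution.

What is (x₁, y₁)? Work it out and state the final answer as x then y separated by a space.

1039681 46968

√490 → a₀=22, period (7,2,1,4,4,4,1,2,7,44); ℓ=10 even so k=9
step 0: (22, 1)  from 22·(1,0) + (0,1)
step 1: (155, 7)  from 7·(22,1) + (1,0)
step 2: (332, 15)  from 2·(155,7) + (22,1)
step 3: (487, 22)  from 1·(332,15) + (155,7)
…
step 5: (9607, 434)  from 4·(2280,103) + (487,22)
step 6: (40708, 1839)  from 4·(9607,434) + (2280,103)
step 7: (50315, 2273)  from 1·(40708,1839) + (9607,434)
step 8: (141338, 6385)  from 2·(50315,2273) + (40708,1839)
step 9: (1039681, 46968)  from 7·(141338,6385) + (50315,2273)
→ (1039681, 46968).  Check: 1039681²=1080936581761, 490·46968²=1080936581760, difference 1.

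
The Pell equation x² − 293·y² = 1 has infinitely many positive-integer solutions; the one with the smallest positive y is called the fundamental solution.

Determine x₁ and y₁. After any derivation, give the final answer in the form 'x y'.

12320649 719780

√293 → a₀=17, period (8,1,1,8,34); ℓ=5 odd so k=9
a_0=17:  p_0=17·1+0=17,  q_0=17·0+1=1
…
a_5=34:  p_5=34·2482+291=84679,  q_5=34·145+17=4947
…
a_8=1:  p_8=1·764593+679914=1444507,  q_8=1·44668+39721=84389
a_9=8:  p_9=8·1444507+764593=12320649,  q_9=8·84389+44668=719780
fundamental: x₁=12320649, y₁=719780  (since 151798391781201 − 293·518083248400 = 1)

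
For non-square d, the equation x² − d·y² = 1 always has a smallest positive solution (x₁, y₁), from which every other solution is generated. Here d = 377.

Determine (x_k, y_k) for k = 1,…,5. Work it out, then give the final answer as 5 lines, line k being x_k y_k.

√377 = [19; 2,2,2,38, …], period ℓ=4 (even) → k=3
step 0: (19, 1)  from 19·(1,0) + (0,1)
step 1: (39, 2)  from 2·(19,1) + (1,0)
step 2: (97, 5)  from 2·(39,2) + (19,1)
step 3: (233, 12)  from 2·(97,5) + (39,2)
fundamental: x₁=233, y₁=12  (since 54289 − 377·144 = 1)
k=2:  x_2 = 233·233+377·12·12 = 108577,  y_2 = 233·12+12·233 = 5592
k=3:  x_3 = 233·108577+377·12·5592 = 50596649,  y_3 = 233·5592+12·108577 = 2605860
k=4:  x_4 = 233·50596649+377·12·2605860 = 23577929857,  y_4 = 233·2605860+12·50596649 = 1214325168
k=5:  x_5 = 233·23577929857+377·12·1214325168 = 10987264716713,  y_5 = 233·1214325168+12·23577929857 = 565872922428

233 12
108577 5592
50596649 2605860
23577929857 1214325168
10987264716713 565872922428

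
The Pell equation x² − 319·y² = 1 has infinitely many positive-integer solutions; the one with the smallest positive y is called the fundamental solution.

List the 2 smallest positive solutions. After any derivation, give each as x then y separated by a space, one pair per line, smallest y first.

12901780 722361
332911854336799 18639485405160

d=319: √d = [17; 1,6,5,1,4,…,6,1,34] (ℓ=14, even), read p_13/q_13
k=0  a_k=17  p_k/q_k = 17/1
…
k=2  a_k=6  p_k/q_k = 125/7
…
k=4  a_k=1  p_k/q_k = 768/43
…
k=6  a_k=3  p_k/q_k = 11913/667
k=7  a_k=1  p_k/q_k = 15628/875
…
k=9  a_k=4  p_k/q_k = 250816/14043
k=10  a_k=1  p_k/q_k = 309613/17335
k=11  a_k=5  p_k/q_k = 1798881/100718
k=12  a_k=6  p_k/q_k = 11102899/621643
k=13  a_k=1  p_k/q_k = 12901780/722361
→ (12901780, 722361).  Check: 12901780²=166455927168400, 319·722361²=166455927168399, difference 1.
k=2:  x_2 = 12901780·12901780+319·722361·722361 = 332911854336799,  y_2 = 12901780·722361+722361·12901780 = 18639485405160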